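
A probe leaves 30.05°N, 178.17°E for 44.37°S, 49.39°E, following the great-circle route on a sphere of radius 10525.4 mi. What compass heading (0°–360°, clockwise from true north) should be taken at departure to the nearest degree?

236°

With φ₁ = 0.5245, φ₂ = -0.7744, Δλ = -2.2476 rad, the forward-azimuth formula gives
θ = atan2( sin Δλ cos φ₂ , cos φ₁ sin φ₂ − sin φ₁ cos φ₂ cos Δλ ) = atan2(-0.5573, -0.3811) = -124.37°.
Adding 360° brings this into [0°, 360°): 236°.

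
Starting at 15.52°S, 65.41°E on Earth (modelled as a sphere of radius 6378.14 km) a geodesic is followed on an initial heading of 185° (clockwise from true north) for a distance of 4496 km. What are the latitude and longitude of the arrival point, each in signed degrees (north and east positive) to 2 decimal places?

-55.67°, 59.66°

Angular distance δ = d/R = 4496/6378.14 = 0.70491 rad; initial bearing θ = 3.2289 rad.
sin φ₂ = sin φ₁ cos δ + cos φ₁ sin δ cos θ = (-0.2676)(0.7617) + (0.9635)(0.6480)(-0.9962) = -0.8258, so φ₂ = -55.67°.
Δλ = atan2(sin θ sin δ cos φ₁, cos δ − sin φ₁ sin φ₂) = atan2(-0.0544, 0.5407) = -5.747°.
λ₂ = 65.410° − 5.747° = 59.66°.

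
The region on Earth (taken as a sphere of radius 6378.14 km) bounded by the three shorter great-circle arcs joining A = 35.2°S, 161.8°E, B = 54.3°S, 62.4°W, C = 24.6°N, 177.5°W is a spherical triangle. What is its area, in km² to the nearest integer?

Side lengths (central angles): a = 2.1690, b = 1.0984, c = 1.4442 rad; semiperimeter s = 2.3558.
By l'Huilier's theorem, tan(E/4) = √[tan(s/2) tan((s−a)/2) tan((s−b)/2) tan((s−c)/2)], giving spherical excess E = 1.1062 rad.
Area = E·R² = 1.1062 × (6378.14)² ≈ 45001483 km².

45001483 km²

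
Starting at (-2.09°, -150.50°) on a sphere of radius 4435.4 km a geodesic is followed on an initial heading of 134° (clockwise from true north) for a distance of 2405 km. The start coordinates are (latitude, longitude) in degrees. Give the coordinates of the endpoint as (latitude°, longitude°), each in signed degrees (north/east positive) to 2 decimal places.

-22.92°, -126.73°

Angular distance δ = d/R = 2405/4435.4 = 0.54223 rad; initial bearing θ = 2.3387 rad.
sin φ₂ = sin φ₁ cos δ + cos φ₁ sin δ cos θ = (-0.0365)(0.8566) + (0.9993)(0.5160)(-0.6947) = -0.3895, so φ₂ = -22.92°.
Δλ = atan2(sin θ sin δ cos φ₁, cos δ − sin φ₁ sin φ₂) = atan2(0.3710, 0.8424) = 23.768°.
λ₂ = -150.500° + 23.768° = -126.73°.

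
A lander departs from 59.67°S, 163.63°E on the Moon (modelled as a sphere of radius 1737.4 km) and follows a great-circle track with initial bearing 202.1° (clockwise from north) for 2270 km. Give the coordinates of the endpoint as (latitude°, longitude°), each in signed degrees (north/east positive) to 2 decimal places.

Angular distance δ = d/R = 2270/1737.4 = 1.30655 rad; initial bearing θ = 3.5273 rad.
sin φ₂ = sin φ₁ cos δ + cos φ₁ sin δ cos θ = (-0.8631)(0.2612) + (0.5050)(0.9653)(-0.9265) = -0.6771, so φ₂ = -42.62°.
Δλ = atan2(sin θ sin δ cos φ₁, cos δ − sin φ₁ sin φ₂) = atan2(-0.1834, -0.3232) = -150.430°.
λ₂ = 163.630° − 150.430° = 13.20°.

-42.62°, 13.20°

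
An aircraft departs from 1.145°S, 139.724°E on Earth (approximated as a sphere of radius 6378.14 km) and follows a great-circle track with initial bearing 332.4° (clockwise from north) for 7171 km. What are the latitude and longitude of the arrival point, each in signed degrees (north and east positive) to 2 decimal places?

52.24°, 96.70°

Angular distance δ = d/R = 7171/6378.14 = 1.12431 rad; initial bearing θ = 5.8015 rad.
sin φ₂ = sin φ₁ cos δ + cos φ₁ sin δ cos θ = (-0.0200)(0.4318) + (0.9998)(0.9020)(0.8862) = 0.7905, so φ₂ = 52.24°.
Δλ = atan2(sin θ sin δ cos φ₁, cos δ − sin φ₁ sin φ₂) = atan2(-0.4178, 0.4476) = -43.028°.
λ₂ = 139.724° − 43.028° = 96.70°.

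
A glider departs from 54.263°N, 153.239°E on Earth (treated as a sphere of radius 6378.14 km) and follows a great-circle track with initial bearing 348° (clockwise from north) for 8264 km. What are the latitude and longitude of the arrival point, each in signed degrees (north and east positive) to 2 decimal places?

Angular distance δ = d/R = 8264/6378.14 = 1.29568 rad; initial bearing θ = 6.0737 rad.
sin φ₂ = sin φ₁ cos δ + cos φ₁ sin δ cos θ = (0.8117)(0.2717) + (0.5841)(0.9624)(0.9781) = 0.7703, so φ₂ = 50.38°.
Δλ = atan2(sin θ sin δ cos φ₁, cos δ − sin φ₁ sin φ₂) = atan2(-0.1169, -0.3536) = -161.712°.
λ₂ = 153.239° − 161.712° = -8.47°.

50.38°, -8.47°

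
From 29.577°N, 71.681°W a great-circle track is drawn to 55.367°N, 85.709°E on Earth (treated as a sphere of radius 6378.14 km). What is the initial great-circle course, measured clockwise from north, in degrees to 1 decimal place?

12.6°

With φ₁ = 0.5162, φ₂ = 0.9663, Δλ = 2.7470 rad, the forward-azimuth formula gives
θ = atan2( sin Δλ cos φ₂ , cos φ₁ sin φ₂ − sin φ₁ cos φ₂ cos Δλ ) = atan2(0.2185, 0.9745) = 12.64°.
So the initial bearing is 12.6°.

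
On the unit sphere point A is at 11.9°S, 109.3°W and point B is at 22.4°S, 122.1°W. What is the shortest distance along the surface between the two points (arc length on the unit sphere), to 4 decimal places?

Let φ₁ = -0.2077 rad, φ₂ = -0.3910 rad, and Δλ = -0.2234 rad.
cos c = sin φ₁ sin φ₂ + cos φ₁ cos φ₂ cos Δλ = (-0.2062)(-0.3811) + (0.9785)(0.9245)(0.9751) = 0.96077,
so c = arccos(0.96077) = 0.28102 rad.
On the unit sphere the arc length equals the central angle: 0.2810.

0.2810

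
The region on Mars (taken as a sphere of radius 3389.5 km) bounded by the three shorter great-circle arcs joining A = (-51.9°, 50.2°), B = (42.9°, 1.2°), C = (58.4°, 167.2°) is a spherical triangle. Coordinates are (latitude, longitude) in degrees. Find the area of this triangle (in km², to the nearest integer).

Side lengths (central angles): a = 1.3619, b = 2.5270, c = 1.8123 rad; semiperimeter s = 2.8506.
By l'Huilier's theorem, tan(E/4) = √[tan(s/2) tan((s−a)/2) tan((s−b)/2) tan((s−c)/2)], giving spherical excess E = 2.6140 rad.
Area = E·R² = 2.6140 × (3389.5)² ≈ 30031771 km².

30031771 km²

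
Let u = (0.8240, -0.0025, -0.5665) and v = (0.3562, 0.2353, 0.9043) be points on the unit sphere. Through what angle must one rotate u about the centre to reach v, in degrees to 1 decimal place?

u·v = -0.2194; |u| = 1.0000, |v| = 1.0000.
cos θ = (u·v)/(|u||v|) = -0.2194, so θ = 102.7°.

102.7°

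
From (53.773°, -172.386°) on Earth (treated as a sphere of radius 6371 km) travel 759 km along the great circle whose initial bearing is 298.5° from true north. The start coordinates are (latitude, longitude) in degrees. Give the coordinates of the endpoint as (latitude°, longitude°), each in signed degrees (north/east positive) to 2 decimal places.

Angular distance δ = d/R = 759/6371 = 0.11913 rad; initial bearing θ = 5.2098 rad.
sin φ₂ = sin φ₁ cos δ + cos φ₁ sin δ cos θ = (0.8067)(0.9929) + (0.5910)(0.1189)(0.4772) = 0.8345, so φ₂ = 56.56°.
Δλ = atan2(sin θ sin δ cos φ₁, cos δ − sin φ₁ sin φ₂) = atan2(-0.0617, 0.3198) = -10.926°.
λ₂ = -172.386° − 10.926° = -183.31° → 176.69° after wrapping to (−180°, 180°].

56.56°, 176.69°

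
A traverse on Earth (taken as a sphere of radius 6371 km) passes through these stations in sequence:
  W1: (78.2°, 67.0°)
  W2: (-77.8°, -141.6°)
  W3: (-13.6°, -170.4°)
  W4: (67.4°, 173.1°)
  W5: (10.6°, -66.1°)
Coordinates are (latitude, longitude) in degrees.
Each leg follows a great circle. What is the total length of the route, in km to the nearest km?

45940 km

Leg W1→W2: central angle 3.0386 rad, distance 19359.0 km.
Leg W2→W3: central angle 1.1485 rad, distance 7317.3 km.
Leg W3→W4: central angle 1.4293 rad, distance 9105.9 km.
Leg W4→W5: central angle 1.5944 rad, distance 10157.9 km.
Total: 19359.0 + 7317.3 + 9105.9 + 10157.9 ≈ 45940 km.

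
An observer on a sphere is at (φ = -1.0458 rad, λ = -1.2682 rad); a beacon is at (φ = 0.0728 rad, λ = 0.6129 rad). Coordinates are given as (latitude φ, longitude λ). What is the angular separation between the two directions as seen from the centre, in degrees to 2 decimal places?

Let φ₁ = -1.0458 rad, φ₂ = 0.0728 rad, and Δλ = 1.8811 rad.
Haversine: a = sin²(Δφ/2) + cos φ₁ cos φ₂ sin²(Δλ/2) = 0.2815 + (0.5012)(0.9974)(0.6527) = 0.60779.
Central angle c = 2·arcsin(√a) = 1.78808 rad.
So the angular separation is 102.45°.

102.45°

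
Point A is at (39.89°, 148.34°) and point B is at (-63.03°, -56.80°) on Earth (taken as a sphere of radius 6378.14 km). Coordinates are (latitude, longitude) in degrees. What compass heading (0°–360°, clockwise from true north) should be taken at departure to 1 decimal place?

155.4°

With φ₁ = 0.6962, φ₂ = -1.1001, Δλ = 2.7028 rad, the forward-azimuth formula gives
θ = atan2( sin Δλ cos φ₂ , cos φ₁ sin φ₂ − sin φ₁ cos φ₂ cos Δλ ) = atan2(0.1927, -0.4205) = 155.38°.
So the initial bearing is 155.4°.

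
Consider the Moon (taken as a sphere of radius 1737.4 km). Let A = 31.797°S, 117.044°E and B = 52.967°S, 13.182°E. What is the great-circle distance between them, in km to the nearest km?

Let φ₁ = -0.5550 rad, φ₂ = -0.9244 rad, and Δλ = -1.8127 rad.
cos c = sin φ₁ sin φ₂ + cos φ₁ cos φ₂ cos Δλ = (-0.5269)(-0.7983) + (0.8499)(0.6023)(-0.2396) = 0.29799,
so c = arccos(0.29799) = 1.26821 rad.
Distance = R·c = 1737.4 × 1.2682 ≈ 2203 km.

2203 km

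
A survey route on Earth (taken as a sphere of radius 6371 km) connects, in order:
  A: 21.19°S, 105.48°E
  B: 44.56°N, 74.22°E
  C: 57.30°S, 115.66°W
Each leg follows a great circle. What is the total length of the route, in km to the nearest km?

26413 km

Leg A→B: central angle 1.2511 rad, distance 7970.8 km.
Leg B→C: central angle 2.8947 rad, distance 18442.0 km.
Total: 7970.8 + 18442.0 ≈ 26413 km.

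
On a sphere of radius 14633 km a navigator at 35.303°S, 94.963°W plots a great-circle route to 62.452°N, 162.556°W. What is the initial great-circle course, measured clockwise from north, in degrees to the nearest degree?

333°

Δλ = -67.593° = -1.1797 rad.
y = sin Δλ · cos φ₂ = (-0.9245)(0.4625) = -0.4276
x = cos φ₁ sin φ₂ − sin φ₁ cos φ₂ cos Δλ = (0.8161)(0.8866) − (-0.5779)(0.4625)(0.3812) = 0.8255
θ = atan2(y, x) = -27.38°; adding 360° gives 333°.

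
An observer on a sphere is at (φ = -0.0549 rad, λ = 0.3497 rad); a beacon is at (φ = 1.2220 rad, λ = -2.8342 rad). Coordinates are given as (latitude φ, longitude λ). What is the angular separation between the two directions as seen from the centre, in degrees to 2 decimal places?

With latitudes φ₁ = -3.146°, φ₂ = 70.015° and longitude difference Δλ = 177.576°:
Haversine: a = sin²(Δφ/2) + cos φ₁ cos φ₂ sin²(Δλ/2) = 0.3552 + (0.9985)(0.3418)(0.9996) = 0.69626.
Central angle c = 2·arcsin(√a) = 1.97416 rad.
So the angular separation is 113.11°.

113.11°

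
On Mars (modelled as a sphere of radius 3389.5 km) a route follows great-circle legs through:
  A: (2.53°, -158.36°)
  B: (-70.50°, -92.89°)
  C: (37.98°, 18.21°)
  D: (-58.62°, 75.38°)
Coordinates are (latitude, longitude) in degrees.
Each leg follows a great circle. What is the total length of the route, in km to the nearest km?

Leg A→B: central angle 1.4738 rad, distance 4995.5 km.
Leg B→C: central angle 2.3115 rad, distance 7834.8 km.
Leg C→D: central angle 1.8785 rad, distance 6367.1 km.
Total: 4995.5 + 7834.8 + 6367.1 ≈ 19197 km.

19197 km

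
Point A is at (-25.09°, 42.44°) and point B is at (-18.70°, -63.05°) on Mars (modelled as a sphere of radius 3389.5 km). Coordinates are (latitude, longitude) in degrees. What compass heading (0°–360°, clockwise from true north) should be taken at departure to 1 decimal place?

246.5°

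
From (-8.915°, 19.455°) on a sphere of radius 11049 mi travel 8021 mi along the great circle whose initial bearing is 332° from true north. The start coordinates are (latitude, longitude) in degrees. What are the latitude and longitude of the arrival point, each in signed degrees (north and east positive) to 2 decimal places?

27.59°, -1.13°

Angular distance δ = d/R = 8021/11049 = 0.72595 rad; initial bearing θ = 5.7945 rad.
sin φ₂ = sin φ₁ cos δ + cos φ₁ sin δ cos θ = (-0.1550)(0.7479) + (0.9879)(0.6638)(0.8829) = 0.4632, so φ₂ = 27.59°.
Δλ = atan2(sin θ sin δ cos φ₁, cos δ − sin φ₁ sin φ₂) = atan2(-0.3079, 0.8196) = -20.588°.
λ₂ = 19.455° − 20.588° = -1.13°.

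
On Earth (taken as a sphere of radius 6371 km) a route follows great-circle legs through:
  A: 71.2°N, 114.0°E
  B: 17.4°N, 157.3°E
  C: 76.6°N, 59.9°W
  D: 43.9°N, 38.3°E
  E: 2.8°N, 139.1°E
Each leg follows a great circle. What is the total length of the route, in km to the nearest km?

Leg A→B: central angle 1.0392 rad, distance 6620.9 km.
Leg B→C: central angle 1.4558 rad, distance 9274.8 km.
Leg C→D: central angle 0.8623 rad, distance 5493.6 km.
Leg D→E: central angle 1.6720 rad, distance 10652.0 km.
Total: 6620.9 + 9274.8 + 5493.6 + 10652.0 ≈ 32041 km.

32041 km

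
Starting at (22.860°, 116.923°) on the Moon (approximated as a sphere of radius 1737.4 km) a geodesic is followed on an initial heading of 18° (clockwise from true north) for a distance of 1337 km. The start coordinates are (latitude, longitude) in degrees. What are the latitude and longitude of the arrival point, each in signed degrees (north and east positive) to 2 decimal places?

62.72°, 144.90°

Angular distance δ = d/R = 1337/1737.4 = 0.76954 rad; initial bearing θ = 0.3142 rad.
sin φ₂ = sin φ₁ cos δ + cos φ₁ sin δ cos θ = (0.3885)(0.7182) + (0.9215)(0.6958)(0.9511) = 0.8888, so φ₂ = 62.72°.
Δλ = atan2(sin θ sin δ cos φ₁, cos δ − sin φ₁ sin φ₂) = atan2(0.1981, 0.3730) = 27.979°.
λ₂ = 116.923° + 27.979° = 144.90°.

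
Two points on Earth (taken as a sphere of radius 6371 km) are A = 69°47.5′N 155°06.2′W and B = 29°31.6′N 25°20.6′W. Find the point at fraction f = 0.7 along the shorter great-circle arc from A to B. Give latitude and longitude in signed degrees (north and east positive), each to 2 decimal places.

50.65°, -34.84°

The central angle between A and B is δ = 1.2971 rad.
With f = 0.7, the slerp weights are sin((1−f)δ)/sin δ = 0.3941 and sin(fδ)/sin δ = 0.8187.
Weighted sum of the unit vectors: (0.3941)·(-0.3133,-0.1454,0.9384) + (0.8187)·(0.7864,-0.3725,0.4928) = (0.5204, -0.3622, 0.7733).
Converting back: φ = atan2(z, √(x²+y²)) = 50.65°, λ = atan2(y, x) = -34.84°.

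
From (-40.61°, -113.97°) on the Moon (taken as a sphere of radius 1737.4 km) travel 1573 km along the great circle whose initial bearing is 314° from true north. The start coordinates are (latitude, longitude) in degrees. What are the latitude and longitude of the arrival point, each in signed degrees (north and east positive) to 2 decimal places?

Angular distance δ = d/R = 1573/1737.4 = 0.90538 rad; initial bearing θ = 5.4803 rad.
sin φ₂ = sin φ₁ cos δ + cos φ₁ sin δ cos θ = (-0.6509)(0.6174) + (0.7592)(0.7867)(0.6947) = 0.0130, so φ₂ = 0.74°.
Δλ = atan2(sin θ sin δ cos φ₁, cos δ − sin φ₁ sin φ₂) = atan2(-0.4296, 0.6258) = -34.466°.
λ₂ = -113.970° − 34.466° = -148.44°.

0.74°, -148.44°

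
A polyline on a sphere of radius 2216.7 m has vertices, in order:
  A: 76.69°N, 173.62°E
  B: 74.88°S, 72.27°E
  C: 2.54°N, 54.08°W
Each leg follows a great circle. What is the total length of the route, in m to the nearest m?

Leg A→B: central angle 2.8281 rad, distance 6269.1 m.
Leg B→C: central angle 1.7693 rad, distance 3922.1 m.
Total: 6269.1 + 3922.1 ≈ 10191 m.

10191 m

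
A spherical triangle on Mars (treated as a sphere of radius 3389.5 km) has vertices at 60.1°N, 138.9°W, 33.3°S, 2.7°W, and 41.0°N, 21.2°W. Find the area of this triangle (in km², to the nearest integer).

5241923 km²

Side lengths (central angles): a = 1.3305, b = 1.1660, c = 2.4601 rad; semiperimeter s = 2.4783.
By l'Huilier's theorem, tan(E/4) = √[tan(s/2) tan((s−a)/2) tan((s−b)/2) tan((s−c)/2)], giving spherical excess E = 0.4563 rad.
Area = E·R² = 0.4563 × (3389.5)² ≈ 5241923 km².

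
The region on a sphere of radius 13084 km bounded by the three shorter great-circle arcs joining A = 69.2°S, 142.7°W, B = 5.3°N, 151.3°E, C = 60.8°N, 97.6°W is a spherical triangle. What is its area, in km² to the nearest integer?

Side lengths (central angles): a = 1.6652, b = 2.3375, c = 1.5133 rad; semiperimeter s = 2.7580.
By l'Huilier's theorem, tan(E/4) = √[tan(s/2) tan((s−a)/2) tan((s−b)/2) tan((s−c)/2)], giving spherical excess E = 2.4225 rad.
Area = E·R² = 2.4225 × (13084)² ≈ 414718781 km².

414718781 km²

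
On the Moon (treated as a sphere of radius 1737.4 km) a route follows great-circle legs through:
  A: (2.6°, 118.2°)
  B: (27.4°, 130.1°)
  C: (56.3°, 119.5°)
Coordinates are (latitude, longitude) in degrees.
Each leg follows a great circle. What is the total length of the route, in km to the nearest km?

Leg A→B: central angle 0.4763 rad, distance 827.4 km.
Leg B→C: central angle 0.5215 rad, distance 906.1 km.
Total: 827.4 + 906.1 ≈ 1734 km.

1734 km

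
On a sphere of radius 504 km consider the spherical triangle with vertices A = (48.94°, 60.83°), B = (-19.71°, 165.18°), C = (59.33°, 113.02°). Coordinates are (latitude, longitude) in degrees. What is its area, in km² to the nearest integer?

Side lengths (central angles): a = 1.5663, b = 0.5473, c = 1.9906 rad; semiperimeter s = 2.0521.
By l'Huilier's theorem, tan(E/4) = √[tan(s/2) tan((s−a)/2) tan((s−b)/2) tan((s−c)/2)], giving spherical excess E = 0.4323 rad.
Area = E·R² = 0.4323 × (504)² ≈ 109815 km².

109815 km²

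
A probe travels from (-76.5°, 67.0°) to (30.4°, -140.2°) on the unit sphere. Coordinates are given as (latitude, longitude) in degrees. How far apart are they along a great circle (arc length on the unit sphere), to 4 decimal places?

With latitudes φ₁ = -76.500°, φ₂ = 30.400° and longitude difference Δλ = 152.800°:
cos c = sin φ₁ sin φ₂ + cos φ₁ cos φ₂ cos Δλ = (-0.9724)(0.5060) + (0.2334)(0.8625)(-0.8894) = -0.67114,
so c = arccos(-0.67114) = 2.30654 rad.
On the unit sphere the arc length equals the central angle: 2.3065.

2.3065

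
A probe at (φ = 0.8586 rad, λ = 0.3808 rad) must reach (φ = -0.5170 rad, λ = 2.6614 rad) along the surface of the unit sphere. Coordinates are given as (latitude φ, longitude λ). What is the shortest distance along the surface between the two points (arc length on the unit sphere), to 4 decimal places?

In radians: φ₁ = 0.8586, φ₂ = -0.5170, Δλ = 130.669° = 2.2806 rad.
cos c = sin φ₁ sin φ₂ + cos φ₁ cos φ₂ cos Δλ = (0.7569)(-0.4943) + (0.6535)(0.8693)(-0.6517) = -0.74435,
so c = arccos(-0.74435) = 2.41035 rad.
On the unit sphere the arc length equals the central angle: 2.4104.

2.4104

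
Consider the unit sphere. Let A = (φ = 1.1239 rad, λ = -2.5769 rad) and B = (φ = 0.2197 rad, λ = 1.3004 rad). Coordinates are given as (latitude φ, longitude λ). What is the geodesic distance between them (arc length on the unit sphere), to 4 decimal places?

1.6872

With latitudes φ₁ = 64.395°, φ₂ = 12.588° and longitude difference Δλ = -137.847°:
cos c = sin φ₁ sin φ₂ + cos φ₁ cos φ₂ cos Δλ = (0.9018)(0.2179) + (0.4322)(0.9760)(-0.7414) = -0.11616,
so c = arccos(-0.11616) = 1.68721 rad.
On the unit sphere the arc length equals the central angle: 1.6872.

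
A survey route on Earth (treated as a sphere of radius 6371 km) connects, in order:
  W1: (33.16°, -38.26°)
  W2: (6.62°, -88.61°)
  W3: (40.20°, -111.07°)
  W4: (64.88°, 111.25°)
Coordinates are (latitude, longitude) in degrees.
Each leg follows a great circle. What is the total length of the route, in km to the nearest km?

Leg W1→W2: central angle 0.9352 rad, distance 5958.0 km.
Leg W2→W3: central angle 0.6832 rad, distance 4352.6 km.
Leg W3→W4: central angle 1.2189 rad, distance 7765.7 km.
Total: 5958.0 + 4352.6 + 7765.7 ≈ 18076 km.

18076 km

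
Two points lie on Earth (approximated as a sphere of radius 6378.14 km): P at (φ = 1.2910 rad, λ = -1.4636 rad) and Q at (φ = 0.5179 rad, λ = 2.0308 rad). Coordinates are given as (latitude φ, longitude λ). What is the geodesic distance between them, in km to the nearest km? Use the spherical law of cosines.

8403 km

Let φ₁ = 1.2910 rad, φ₂ = 0.5179 rad, and Δλ = -2.7888 rad.
cos c = sin φ₁ sin φ₂ + cos φ₁ cos φ₂ cos Δλ = (0.9611)(0.4951) + (0.2762)(0.8689)(-0.9384) = 0.25064,
so c = arccos(0.25064) = 1.31746 rad.
Distance = R·c = 6378.14 × 1.3175 ≈ 8403 km.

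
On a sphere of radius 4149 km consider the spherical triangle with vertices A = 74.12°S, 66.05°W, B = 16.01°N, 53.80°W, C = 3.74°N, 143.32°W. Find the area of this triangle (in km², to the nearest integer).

Side lengths (central angles): a = 1.5448, b = 1.5734, c = 1.5791 rad; semiperimeter s = 2.3486.
By l'Huilier's theorem, tan(E/4) = √[tan(s/2) tan((s−a)/2) tan((s−b)/2) tan((s−c)/2)], giving spherical excess E = 1.5553 rad.
Area = E·R² = 1.5553 × (4149)² ≈ 26773940 km².

26773940 km²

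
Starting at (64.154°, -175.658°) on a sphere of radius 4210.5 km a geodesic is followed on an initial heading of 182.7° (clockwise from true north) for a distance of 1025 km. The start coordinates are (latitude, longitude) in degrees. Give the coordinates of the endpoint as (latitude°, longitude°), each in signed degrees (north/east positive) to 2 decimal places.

Angular distance δ = d/R = 1025/4210.5 = 0.24344 rad; initial bearing θ = 3.1887 rad.
sin φ₂ = sin φ₁ cos δ + cos φ₁ sin δ cos θ = (0.9000)(0.9705) + (0.4360)(0.2410)(-0.9989) = 0.7685, so φ₂ = 50.22°.
Δλ = atan2(sin θ sin δ cos φ₁, cos δ − sin φ₁ sin φ₂) = atan2(-0.0050, 0.2789) = -1.017°.
λ₂ = -175.658° − 1.017° = -176.67°.

50.22°, -176.67°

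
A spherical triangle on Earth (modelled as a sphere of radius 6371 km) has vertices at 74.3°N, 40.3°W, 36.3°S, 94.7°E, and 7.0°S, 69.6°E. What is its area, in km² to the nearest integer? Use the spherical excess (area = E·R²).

18111670 km²

Side lengths (central angles): a = 0.6493, b = 1.7811, c = 2.3806 rad; semiperimeter s = 2.4055.
By l'Huilier's theorem, tan(E/4) = √[tan(s/2) tan((s−a)/2) tan((s−b)/2) tan((s−c)/2)], giving spherical excess E = 0.4462 rad.
Area = E·R² = 0.4462 × (6371)² ≈ 18111670 km².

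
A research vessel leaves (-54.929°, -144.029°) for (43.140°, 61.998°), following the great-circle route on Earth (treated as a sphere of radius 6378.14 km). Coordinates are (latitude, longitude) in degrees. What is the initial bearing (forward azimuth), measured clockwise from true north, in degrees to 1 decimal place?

With φ₁ = -0.9587, φ₂ = 0.7529, Δλ = -2.6873 rad, the forward-azimuth formula gives
θ = atan2( sin Δλ cos φ₂ , cos φ₁ sin φ₂ − sin φ₁ cos φ₂ cos Δλ ) = atan2(-0.3202, -0.1437) = -114.18°.
Adding 360° brings this into [0°, 360°): 245.8°.

245.8°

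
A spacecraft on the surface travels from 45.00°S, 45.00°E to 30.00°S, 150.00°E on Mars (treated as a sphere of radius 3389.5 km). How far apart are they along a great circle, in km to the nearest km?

Let φ₁ = -0.7854 rad, φ₂ = -0.5236 rad, and Δλ = 1.8326 rad.
cos c = sin φ₁ sin φ₂ + cos φ₁ cos φ₂ cos Δλ = (-0.7071)(-0.5000) + (0.7071)(0.8660)(-0.2588) = 0.19506,
so c = arccos(0.19506) = 1.37448 rad.
Distance = R·c = 3389.5 × 1.3745 ≈ 4659 km.

4659 km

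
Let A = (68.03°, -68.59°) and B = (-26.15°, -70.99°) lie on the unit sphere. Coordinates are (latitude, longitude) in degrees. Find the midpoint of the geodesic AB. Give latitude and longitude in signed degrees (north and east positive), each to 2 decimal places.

The central angle between A and B is δ = 1.6440 rad.
With f = 0.5, the slerp weights are sin((1−f)δ)/sin δ = 0.7345 and sin(fδ)/sin δ = 0.7345.
Weighted sum of the unit vectors: (0.7345)·(0.1366,-0.3483,0.9274) + (0.7345)·(0.2924,-0.8487,-0.4407) = (0.3151, -0.8792, 0.3574).
Converting back: φ = atan2(z, √(x²+y²)) = 20.94°, λ = atan2(y, x) = -70.28°.

20.94°, -70.28°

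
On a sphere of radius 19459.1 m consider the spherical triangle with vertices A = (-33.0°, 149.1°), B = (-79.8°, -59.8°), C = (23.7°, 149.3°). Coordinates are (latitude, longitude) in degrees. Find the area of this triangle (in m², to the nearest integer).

Side lengths (central angles): a = 2.1380, b = 0.9896, c = 1.1527 rad; semiperimeter s = 2.1402.
By l'Huilier's theorem, tan(E/4) = √[tan(s/2) tan((s−a)/2) tan((s−b)/2) tan((s−c)/2)], giving spherical excess E = 0.1049 rad.
Area = E·R² = 0.1049 × (19459.1)² ≈ 39725614 m².

39725614 m²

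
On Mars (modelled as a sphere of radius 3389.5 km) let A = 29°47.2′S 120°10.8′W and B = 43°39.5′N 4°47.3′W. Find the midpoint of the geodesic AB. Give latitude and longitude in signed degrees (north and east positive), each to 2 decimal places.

Central angle δ = 2.2296 rad. Interpolating on the sphere with fraction f = 0.5:
P = [sin((1−f)δ)·A + sin(fδ)·B] / sin δ = 1.1355·A + 1.1355·B in Cartesian coordinates,
giving P = (0.3232, -0.9204, 0.2198), i.e. latitude 12.70°, longitude -70.65°.

12.70°, -70.65°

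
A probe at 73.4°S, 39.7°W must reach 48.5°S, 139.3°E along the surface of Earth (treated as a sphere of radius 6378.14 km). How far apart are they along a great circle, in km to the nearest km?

6467 km

In radians: φ₁ = -1.2811, φ₂ = -0.8465, Δλ = 179.000° = 3.1241 rad.
cos c = sin φ₁ sin φ₂ + cos φ₁ cos φ₂ cos Δλ = (-0.9583)(-0.7490) + (0.2857)(0.6626)(-0.9998) = 0.52847,
so c = arccos(0.52847) = 1.01400 rad.
Distance = R·c = 6378.14 × 1.0140 ≈ 6467 km.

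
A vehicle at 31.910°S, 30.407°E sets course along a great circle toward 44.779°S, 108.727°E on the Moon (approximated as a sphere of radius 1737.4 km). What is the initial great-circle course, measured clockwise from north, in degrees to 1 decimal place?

126.9°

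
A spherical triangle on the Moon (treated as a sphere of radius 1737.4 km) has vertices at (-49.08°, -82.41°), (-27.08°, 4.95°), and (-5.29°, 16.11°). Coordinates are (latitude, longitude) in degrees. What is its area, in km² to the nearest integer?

Side lengths (central angles): a = 0.4232, b = 1.5978, c = 1.1909 rad; semiperimeter s = 1.6059.
By l'Huilier's theorem, tan(E/4) = √[tan(s/2) tan((s−a)/2) tan((s−b)/2) tan((s−c)/2)], giving spherical excess E = 0.0977 rad.
Area = E·R² = 0.0977 × (1737.4)² ≈ 294864 km².

294864 km²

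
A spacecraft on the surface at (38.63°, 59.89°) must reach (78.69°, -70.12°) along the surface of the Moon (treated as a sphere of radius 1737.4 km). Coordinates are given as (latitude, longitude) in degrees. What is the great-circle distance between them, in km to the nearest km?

With latitudes φ₁ = 38.630°, φ₂ = 78.690° and longitude difference Δλ = -130.010°:
cos c = sin φ₁ sin φ₂ + cos φ₁ cos φ₂ cos Δλ = (0.6243)(0.9806) + (0.7812)(0.1961)(-0.6429) = 0.51367,
so c = arccos(0.51367) = 1.03134 rad.
Distance = R·c = 1737.4 × 1.0313 ≈ 1792 km.

1792 km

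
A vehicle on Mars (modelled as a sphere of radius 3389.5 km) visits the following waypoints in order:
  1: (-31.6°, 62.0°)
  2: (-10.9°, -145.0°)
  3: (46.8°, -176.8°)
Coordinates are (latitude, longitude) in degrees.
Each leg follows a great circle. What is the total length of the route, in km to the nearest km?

Leg 1→2: central angle 2.2733 rad, distance 7705.3 km.
Leg 2→3: central angle 1.1225 rad, distance 3804.6 km.
Total: 7705.3 + 3804.6 ≈ 11510 km.

11510 km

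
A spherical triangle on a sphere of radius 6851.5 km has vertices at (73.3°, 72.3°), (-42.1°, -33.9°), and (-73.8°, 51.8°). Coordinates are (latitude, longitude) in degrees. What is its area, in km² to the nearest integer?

Side lengths (central angles): a = 0.8509, b = 2.5768, c = 2.3485 rad; semiperimeter s = 2.8881.
By l'Huilier's theorem, tan(E/4) = √[tan(s/2) tan((s−a)/2) tan((s−b)/2) tan((s−c)/2)], giving spherical excess E = 2.5570 rad.
Area = E·R² = 2.5570 × (6851.5)² ≈ 120033672 km².

120033672 km²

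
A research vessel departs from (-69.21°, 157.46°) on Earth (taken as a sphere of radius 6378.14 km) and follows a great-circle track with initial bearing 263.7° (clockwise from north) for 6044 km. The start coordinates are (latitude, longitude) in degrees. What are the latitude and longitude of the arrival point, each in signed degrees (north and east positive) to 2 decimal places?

Angular distance δ = d/R = 6044/6378.14 = 0.94761 rad; initial bearing θ = 4.6024 rad.
sin φ₂ = sin φ₁ cos δ + cos φ₁ sin δ cos θ = (-0.9349)(0.5836) + (0.3549)(0.8120)(-0.1097) = -0.5773, so φ₂ = -35.26°.
Δλ = atan2(sin θ sin δ cos φ₁, cos δ − sin φ₁ sin φ₂) = atan2(-0.2865, 0.0440) = -81.276°.
λ₂ = 157.460° − 81.276° = 76.18°.

-35.26°, 76.18°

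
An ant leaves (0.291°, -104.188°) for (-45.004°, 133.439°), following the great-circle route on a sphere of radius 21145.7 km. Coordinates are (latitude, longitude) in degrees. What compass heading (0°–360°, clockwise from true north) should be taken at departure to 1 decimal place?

220.3°

With φ₁ = 0.0051, φ₂ = -0.7855, Δλ = -2.1358 rad, the forward-azimuth formula gives
θ = atan2( sin Δλ cos φ₂ , cos φ₁ sin φ₂ − sin φ₁ cos φ₂ cos Δλ ) = atan2(-0.5972, -0.7052) = -139.74°.
Adding 360° brings this into [0°, 360°): 220.3°.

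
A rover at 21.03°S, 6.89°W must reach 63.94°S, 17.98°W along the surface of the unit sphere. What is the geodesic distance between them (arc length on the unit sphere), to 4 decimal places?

Let φ₁ = -0.3670 rad, φ₂ = -1.1160 rad, and Δλ = -0.1936 rad.
cos c = sin φ₁ sin φ₂ + cos φ₁ cos φ₂ cos Δλ = (-0.3589)(-0.8983) + (0.9334)(0.4393)(0.9813) = 0.72477,
so c = arccos(0.72477) = 0.76010 rad.
On the unit sphere the arc length equals the central angle: 0.7601.

0.7601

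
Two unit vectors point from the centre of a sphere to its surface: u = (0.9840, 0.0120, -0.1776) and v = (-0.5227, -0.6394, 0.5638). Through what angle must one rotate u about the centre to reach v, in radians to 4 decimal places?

2.2423 rad

u·v = -0.6221; |u| = 1.0000, |v| = 1.0000.
cos θ = (u·v)/(|u||v|) = -0.6222, so θ = 2.2423 rad.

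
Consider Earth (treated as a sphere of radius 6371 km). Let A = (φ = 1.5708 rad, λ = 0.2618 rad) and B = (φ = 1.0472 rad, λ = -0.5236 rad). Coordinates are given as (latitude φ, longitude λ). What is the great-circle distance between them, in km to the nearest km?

With latitudes φ₁ = 90.000°, φ₂ = 60.000° and longitude difference Δλ = -45.000°:
cos c = sin φ₁ sin φ₂ + cos φ₁ cos φ₂ cos Δλ = (1.0000)(0.8660) + (-0.0000)(0.5000)(0.7071) = 0.86603,
so c = arccos(0.86603) = 0.52360 rad.
Distance = R·c = 6371 × 0.5236 ≈ 3336 km.

3336 km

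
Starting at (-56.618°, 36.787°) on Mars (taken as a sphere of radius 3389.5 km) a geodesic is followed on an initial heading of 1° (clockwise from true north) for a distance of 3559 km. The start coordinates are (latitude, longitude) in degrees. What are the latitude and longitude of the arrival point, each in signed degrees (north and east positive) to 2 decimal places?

Angular distance δ = d/R = 3559/3389.5 = 1.05001 rad; initial bearing θ = 0.0175 rad.
sin φ₂ = sin φ₁ cos δ + cos φ₁ sin δ cos θ = (-0.8350)(0.4976) + (0.5502)(0.8674)(0.9998) = 0.0617, so φ₂ = 3.54°.
Δλ = atan2(sin θ sin δ cos φ₁, cos δ − sin φ₁ sin φ₂) = atan2(0.0083, 0.5491) = 0.869°.
λ₂ = 36.787° + 0.869° = 37.66°.

3.54°, 37.66°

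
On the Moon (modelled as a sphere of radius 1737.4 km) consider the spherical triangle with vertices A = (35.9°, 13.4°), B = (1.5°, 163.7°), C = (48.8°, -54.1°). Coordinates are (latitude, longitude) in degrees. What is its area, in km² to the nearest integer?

5306784 km²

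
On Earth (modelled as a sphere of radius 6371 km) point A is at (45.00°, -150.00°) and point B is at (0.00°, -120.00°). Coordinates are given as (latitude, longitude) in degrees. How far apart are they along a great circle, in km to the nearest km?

In radians: φ₁ = 0.7854, φ₂ = 0.0000, Δλ = 30.000° = 0.5236 rad.
cos c = sin φ₁ sin φ₂ + cos φ₁ cos φ₂ cos Δλ = (0.7071)(0.0000) + (0.7071)(1.0000)(0.8660) = 0.61237,
so c = arccos(0.61237) = 0.91174 rad.
Distance = R·c = 6371 × 0.9117 ≈ 5809 km.

5809 km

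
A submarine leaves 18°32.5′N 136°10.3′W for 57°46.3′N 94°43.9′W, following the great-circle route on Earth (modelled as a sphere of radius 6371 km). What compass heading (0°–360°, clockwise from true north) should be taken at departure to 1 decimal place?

27.6°

With φ₁ = 0.3236, φ₂ = 1.0083, Δλ = 0.7233 rad, the forward-azimuth formula gives
θ = atan2( sin Δλ cos φ₂ , cos φ₁ sin φ₂ − sin φ₁ cos φ₂ cos Δλ ) = atan2(0.3530, 0.6749) = 27.61°.
So the initial bearing is 27.6°.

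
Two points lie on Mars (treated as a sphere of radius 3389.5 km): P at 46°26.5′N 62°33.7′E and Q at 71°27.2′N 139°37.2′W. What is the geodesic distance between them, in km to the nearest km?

In radians: φ₁ = 0.8106, φ₂ = 1.2471, Δλ = 157.818° = 2.7544 rad.
cos c = sin φ₁ sin φ₂ + cos φ₁ cos φ₂ cos Δλ = (0.7247)(0.9481) + (0.6891)(0.3181)(-0.9260) = 0.48407,
so c = arccos(0.48407) = 1.06549 rad.
Distance = R·c = 3389.5 × 1.0655 ≈ 3611 km.

3611 km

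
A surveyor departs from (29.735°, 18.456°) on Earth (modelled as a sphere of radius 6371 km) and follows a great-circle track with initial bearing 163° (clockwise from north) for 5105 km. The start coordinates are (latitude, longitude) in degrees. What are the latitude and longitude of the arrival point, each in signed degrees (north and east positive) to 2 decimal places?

Angular distance δ = d/R = 5105/6371 = 0.80129 rad; initial bearing θ = 2.8449 rad.
sin φ₂ = sin φ₁ cos δ + cos φ₁ sin δ cos θ = (0.4960)(0.6958) + (0.8683)(0.7183)(-0.9563) = -0.2513, so φ₂ = -14.56°.
Δλ = atan2(sin θ sin δ cos φ₁, cos δ − sin φ₁ sin φ₂) = atan2(0.1823, 0.8204) = 12.531°.
λ₂ = 18.456° + 12.531° = 30.99°.

-14.56°, 30.99°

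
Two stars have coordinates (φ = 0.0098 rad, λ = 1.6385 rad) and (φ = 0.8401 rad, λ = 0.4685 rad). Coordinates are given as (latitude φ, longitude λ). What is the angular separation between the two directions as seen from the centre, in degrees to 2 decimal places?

74.47°

Let φ₁ = 0.0098 rad, φ₂ = 0.8401 rad, and Δλ = -1.1700 rad.
Haversine: a = sin²(Δφ/2) + cos φ₁ cos φ₂ sin²(Δλ/2) = 0.1627 + (1.0000)(0.6674)(0.3049) = 0.36617.
Central angle c = 2·arcsin(√a) = 1.29982 rad.
So the angular separation is 74.47°.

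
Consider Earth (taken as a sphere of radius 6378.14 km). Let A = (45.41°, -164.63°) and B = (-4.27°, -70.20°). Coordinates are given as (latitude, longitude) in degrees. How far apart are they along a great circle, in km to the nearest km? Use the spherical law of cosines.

10703 km

With latitudes φ₁ = 45.410°, φ₂ = -4.270° and longitude difference Δλ = 94.430°:
cos c = sin φ₁ sin φ₂ + cos φ₁ cos φ₂ cos Δλ = (0.7121)(-0.0745) + (0.7020)(0.9972)(-0.0772) = -0.10710,
so c = arccos(-0.10710) = 1.67810 rad.
Distance = R·c = 6378.14 × 1.6781 ≈ 10703 km.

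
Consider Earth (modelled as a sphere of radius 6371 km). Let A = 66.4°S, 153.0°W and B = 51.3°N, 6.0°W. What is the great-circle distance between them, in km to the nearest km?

With latitudes φ₁ = -66.400°, φ₂ = 51.300° and longitude difference Δλ = 147.000°:
cos c = sin φ₁ sin φ₂ + cos φ₁ cos φ₂ cos Δλ = (-0.9164)(0.7804) + (0.4003)(0.6252)(-0.8387) = -0.92509,
so c = arccos(-0.92509) = 2.75207 rad.
Distance = R·c = 6371 × 2.7521 ≈ 17533 km.

17533 km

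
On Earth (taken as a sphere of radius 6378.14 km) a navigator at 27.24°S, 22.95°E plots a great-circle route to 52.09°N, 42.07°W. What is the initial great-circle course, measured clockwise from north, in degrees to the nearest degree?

With φ₁ = -0.4754, φ₂ = 0.9091, Δλ = -1.1348 rad, the forward-azimuth formula gives
θ = atan2( sin Δλ cos φ₂ , cos φ₁ sin φ₂ − sin φ₁ cos φ₂ cos Δλ ) = atan2(-0.5569, 0.8202) = -34.18°.
Adding 360° brings this into [0°, 360°): 326°.

326°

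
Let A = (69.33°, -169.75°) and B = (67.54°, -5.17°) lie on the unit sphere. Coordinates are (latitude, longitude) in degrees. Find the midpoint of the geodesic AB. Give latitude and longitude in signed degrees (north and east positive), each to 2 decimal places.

86.84°, -71.18°

The central angle between A and B is δ = 0.7456 rad.
With f = 0.5, the slerp weights are sin((1−f)δ)/sin δ = 0.5369 and sin(fδ)/sin δ = 0.5369.
Weighted sum of the unit vectors: (0.5369)·(-0.3474,-0.0628,0.9356) + (0.5369)·(0.3805,-0.0344,0.9241) = (0.0178, -0.0522, 0.9985).
Converting back: φ = atan2(z, √(x²+y²)) = 86.84°, λ = atan2(y, x) = -71.18°.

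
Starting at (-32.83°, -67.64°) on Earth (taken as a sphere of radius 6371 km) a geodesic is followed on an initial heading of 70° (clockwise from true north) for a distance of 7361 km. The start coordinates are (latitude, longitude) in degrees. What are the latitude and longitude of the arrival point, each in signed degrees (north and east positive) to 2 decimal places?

Angular distance δ = d/R = 7361/6371 = 1.15539 rad; initial bearing θ = 1.2217 rad.
sin φ₂ = sin φ₁ cos δ + cos φ₁ sin δ cos θ = (-0.5421)(0.4036) + (0.8403)(0.9150)(0.3420) = 0.0442, so φ₂ = 2.53°.
Δλ = atan2(sin θ sin δ cos φ₁, cos δ − sin φ₁ sin φ₂) = atan2(0.7225, 0.4275) = 59.386°.
λ₂ = -67.640° + 59.386° = -8.25°.

2.53°, -8.25°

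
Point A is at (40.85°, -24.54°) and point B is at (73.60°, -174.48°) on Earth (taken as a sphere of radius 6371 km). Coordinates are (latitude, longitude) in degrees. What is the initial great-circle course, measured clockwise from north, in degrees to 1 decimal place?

350.9°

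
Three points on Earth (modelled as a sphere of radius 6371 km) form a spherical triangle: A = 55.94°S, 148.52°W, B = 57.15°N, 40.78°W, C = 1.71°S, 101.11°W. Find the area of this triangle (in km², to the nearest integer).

Side lengths (central angles): a = 1.3250, b = 1.1554, c = 2.4792 rad; semiperimeter s = 2.4798.
By l'Huilier's theorem, tan(E/4) = √[tan(s/2) tan((s−a)/2) tan((s−b)/2) tan((s−c)/2)], giving spherical excess E = 0.0825 rad.
Area = E·R² = 0.0825 × (6371)² ≈ 3348157 km².

3348157 km²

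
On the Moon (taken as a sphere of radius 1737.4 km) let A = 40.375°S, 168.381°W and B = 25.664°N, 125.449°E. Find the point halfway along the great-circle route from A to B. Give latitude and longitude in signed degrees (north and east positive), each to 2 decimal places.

-8.75°, 155.41°

Central angle δ = 1.5739 rad. Interpolating on the sphere with fraction f = 0.5:
P = [sin((1−f)δ)·A + sin(fδ)·B] / sin δ = 0.7082·A + 0.7082·B in Cartesian coordinates,
giving P = (-0.8987, 0.4114, -0.1520), i.e. latitude -8.75°, longitude 155.41°.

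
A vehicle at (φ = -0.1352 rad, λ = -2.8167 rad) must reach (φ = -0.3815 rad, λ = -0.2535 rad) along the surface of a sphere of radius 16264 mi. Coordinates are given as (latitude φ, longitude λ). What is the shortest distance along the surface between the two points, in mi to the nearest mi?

In radians: φ₁ = -0.1352, φ₂ = -0.3815, Δλ = 146.861° = 2.5632 rad.
cos c = sin φ₁ sin φ₂ + cos φ₁ cos φ₂ cos Δλ = (-0.1348)(-0.3723) + (0.9909)(0.9281)(-0.8373) = -0.71987,
so c = arccos(-0.71987) = 2.37441 rad.
Distance = R·c = 16264 × 2.3744 ≈ 38617 mi.

38617 mi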